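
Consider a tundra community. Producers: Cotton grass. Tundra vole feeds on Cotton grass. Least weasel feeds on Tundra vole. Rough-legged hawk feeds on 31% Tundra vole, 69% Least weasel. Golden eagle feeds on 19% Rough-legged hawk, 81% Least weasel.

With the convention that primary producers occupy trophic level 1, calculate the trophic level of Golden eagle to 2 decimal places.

Tundra vole: 1 + 1 = 2
Least weasel: 1 + 2 = 3
Rough-legged hawk: 1 + (0.31×2 + 0.69×3) = 3.69
Golden eagle: 1 + (0.19×3.69 + 0.81×3) = 4.1311

4.13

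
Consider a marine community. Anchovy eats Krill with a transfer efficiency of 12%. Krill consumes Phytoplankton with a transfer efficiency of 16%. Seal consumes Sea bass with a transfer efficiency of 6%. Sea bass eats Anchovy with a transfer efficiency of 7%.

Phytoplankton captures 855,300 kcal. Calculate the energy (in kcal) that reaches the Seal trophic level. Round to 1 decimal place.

69.0 kcal

Krill: 855300 × 0.16 = 136848 kcal
Anchovy: 136848 × 0.12 = 16421.76 kcal
Sea bass: 16421.76 × 0.07 = 1149.5232 kcal
Seal: 1149.5232 × 0.06 = 68.971392 kcal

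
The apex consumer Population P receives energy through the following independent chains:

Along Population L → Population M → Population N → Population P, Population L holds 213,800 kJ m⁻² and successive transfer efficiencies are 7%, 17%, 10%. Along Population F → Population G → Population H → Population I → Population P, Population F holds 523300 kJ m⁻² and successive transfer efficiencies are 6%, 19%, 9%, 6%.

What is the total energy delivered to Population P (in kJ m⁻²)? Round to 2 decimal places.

286.64 kJ m⁻²

Via Population L: 213800 × 0.07 × 0.17 × 0.1 = 254.422 kJ m⁻²
Via Population F: 523300 × 0.06 × 0.19 × 0.09 × 0.06 = 32.214348 kJ m⁻²
Total at Population P: 254.422 + 32.214348 = 286.636348 kJ m⁻²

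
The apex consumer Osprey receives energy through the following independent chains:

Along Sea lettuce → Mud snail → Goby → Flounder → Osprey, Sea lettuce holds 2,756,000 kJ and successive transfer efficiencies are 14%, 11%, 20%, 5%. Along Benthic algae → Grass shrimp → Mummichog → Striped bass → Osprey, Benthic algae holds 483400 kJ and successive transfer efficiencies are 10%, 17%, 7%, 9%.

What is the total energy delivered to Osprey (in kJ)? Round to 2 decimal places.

Via Sea lettuce: 2756000 × 0.14 × 0.11 × 0.2 × 0.05 = 424.424 kJ
Via Benthic algae: 483400 × 0.1 × 0.17 × 0.07 × 0.09 = 51.77214 kJ
Total at Osprey: 424.424 + 51.77214 = 476.19614 kJ

476.20 kJ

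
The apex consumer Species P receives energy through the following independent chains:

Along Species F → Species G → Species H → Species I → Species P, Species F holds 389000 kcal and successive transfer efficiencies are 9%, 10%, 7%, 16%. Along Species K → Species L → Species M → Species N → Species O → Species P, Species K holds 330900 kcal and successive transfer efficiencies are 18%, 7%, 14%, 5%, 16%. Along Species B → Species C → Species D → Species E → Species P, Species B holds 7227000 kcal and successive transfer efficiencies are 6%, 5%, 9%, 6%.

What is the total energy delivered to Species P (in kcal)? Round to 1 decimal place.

161.0 kcal

Via Species F: 389000 × 0.09 × 0.1 × 0.07 × 0.16 = 39.2112 kcal
Via Species K: 330900 × 0.18 × 0.07 × 0.14 × 0.05 × 0.16 = 4.6696608 kcal
Via Species B: 7227000 × 0.06 × 0.05 × 0.09 × 0.06 = 117.0774 kcal
Total at Species P: 39.2112 + 4.6696608 + 117.0774 = 160.9582608 kcal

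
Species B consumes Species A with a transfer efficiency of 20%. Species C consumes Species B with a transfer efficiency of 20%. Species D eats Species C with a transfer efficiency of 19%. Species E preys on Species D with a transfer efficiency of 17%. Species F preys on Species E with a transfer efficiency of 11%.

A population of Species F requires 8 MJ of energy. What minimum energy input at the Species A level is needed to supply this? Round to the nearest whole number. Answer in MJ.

56290 MJ

Cumulative transfer efficiency: 0.2 × 0.2 × 0.19 × 0.17 × 0.11 = 0.00014212
Species A energy = 8 / 0.00014212 = 56290 MJ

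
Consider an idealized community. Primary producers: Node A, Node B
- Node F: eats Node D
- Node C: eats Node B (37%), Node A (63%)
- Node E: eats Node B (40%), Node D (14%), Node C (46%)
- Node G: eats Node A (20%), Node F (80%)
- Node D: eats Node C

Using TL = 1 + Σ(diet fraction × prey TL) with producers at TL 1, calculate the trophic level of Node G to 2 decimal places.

Node C: 1 + (0.37×1 + 0.63×1) = 2
Node D: 1 + 2 = 3
Node E: 1 + (0.4×1 + 0.14×3 + 0.46×2) = 2.74
Node F: 1 + 3 = 4
Node G: 1 + (0.2×1 + 0.8×4) = 4.4

4.40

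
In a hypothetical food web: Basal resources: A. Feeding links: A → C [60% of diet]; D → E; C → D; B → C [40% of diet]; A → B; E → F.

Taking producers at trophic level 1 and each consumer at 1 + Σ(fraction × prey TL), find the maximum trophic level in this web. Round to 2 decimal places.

B: 1 + 1 = 2
C: 1 + (0.6×1 + 0.4×2) = 2.4
D: 1 + 2.4 = 3.4
E: 1 + 3.4 = 4.4
F: 1 + 4.4 = 5.4

5.40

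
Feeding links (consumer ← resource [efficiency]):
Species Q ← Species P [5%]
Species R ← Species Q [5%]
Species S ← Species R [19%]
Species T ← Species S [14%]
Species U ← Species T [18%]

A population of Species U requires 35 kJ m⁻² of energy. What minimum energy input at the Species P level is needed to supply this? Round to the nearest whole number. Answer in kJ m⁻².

Cumulative transfer efficiency: 0.05 × 0.05 × 0.19 × 0.14 × 0.18 = 0.00001197
Species P energy = 35 / 0.00001197 = 2923977 kJ m⁻²

2923977 kJ m⁻²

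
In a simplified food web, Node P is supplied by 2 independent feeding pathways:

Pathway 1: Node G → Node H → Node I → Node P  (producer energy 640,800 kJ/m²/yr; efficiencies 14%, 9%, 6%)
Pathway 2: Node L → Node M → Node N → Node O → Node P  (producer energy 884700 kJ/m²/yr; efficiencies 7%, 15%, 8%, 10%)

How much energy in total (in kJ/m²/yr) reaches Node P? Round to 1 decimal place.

Pathway 1: 640800 × 0.14 × 0.09 × 0.06 = 484.4448 kJ/m²/yr
Pathway 2: 884700 × 0.07 × 0.15 × 0.08 × 0.1 = 74.3148 kJ/m²/yr
Total at Node P: 484.4448 + 74.3148 = 558.7596 kJ/m²/yr

558.8 kJ/m²/yr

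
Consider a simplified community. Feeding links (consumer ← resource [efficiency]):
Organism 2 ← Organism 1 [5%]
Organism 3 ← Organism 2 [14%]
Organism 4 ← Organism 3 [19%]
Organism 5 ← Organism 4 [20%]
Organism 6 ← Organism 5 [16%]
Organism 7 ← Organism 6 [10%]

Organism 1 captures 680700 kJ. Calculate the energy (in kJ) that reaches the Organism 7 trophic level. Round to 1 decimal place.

Organism 2: 680700 × 0.05 = 34035 kJ
Organism 3: 34035 × 0.14 = 4764.9 kJ
Organism 4: 4764.9 × 0.19 = 905.331 kJ
Organism 5: 905.331 × 0.2 = 181.0662 kJ
Organism 6: 181.0662 × 0.16 = 28.970592 kJ
Organism 7: 28.970592 × 0.1 = 2.8970592 kJ

2.9 kJ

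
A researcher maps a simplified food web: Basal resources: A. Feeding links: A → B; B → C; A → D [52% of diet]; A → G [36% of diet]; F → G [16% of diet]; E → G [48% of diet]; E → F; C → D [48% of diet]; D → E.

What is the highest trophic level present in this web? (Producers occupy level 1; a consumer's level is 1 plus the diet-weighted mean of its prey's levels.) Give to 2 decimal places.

4.96

B: 1 + 1 = 2
C: 1 + 2 = 3
D: 1 + (0.52×1 + 0.48×3) = 2.96
E: 1 + 2.96 = 3.96
F: 1 + 3.96 = 4.96
G: 1 + (0.36×1 + 0.48×3.96 + 0.16×4.96) = 4.0544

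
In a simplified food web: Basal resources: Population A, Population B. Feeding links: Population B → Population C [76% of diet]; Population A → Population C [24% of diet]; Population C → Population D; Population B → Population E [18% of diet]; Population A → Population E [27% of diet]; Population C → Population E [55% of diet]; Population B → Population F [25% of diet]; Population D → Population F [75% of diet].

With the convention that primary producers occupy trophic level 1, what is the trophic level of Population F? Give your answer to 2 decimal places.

Population C: 1 + (0.76×1 + 0.24×1) = 2
Population D: 1 + 2 = 3
Population E: 1 + (0.18×1 + 0.27×1 + 0.55×2) = 2.55
Population F: 1 + (0.25×1 + 0.75×3) = 3.5

3.50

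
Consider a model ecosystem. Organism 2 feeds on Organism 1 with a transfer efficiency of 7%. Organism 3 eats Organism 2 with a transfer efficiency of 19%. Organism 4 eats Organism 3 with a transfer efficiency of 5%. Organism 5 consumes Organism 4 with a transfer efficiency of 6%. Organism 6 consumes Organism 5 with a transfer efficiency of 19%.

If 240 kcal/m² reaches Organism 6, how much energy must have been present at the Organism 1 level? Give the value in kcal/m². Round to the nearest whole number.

31658093 kcal/m²

Cumulative transfer efficiency: 0.07 × 0.19 × 0.05 × 0.06 × 0.19 = 0.000007581
Organism 1 energy = 240 / 0.000007581 = 31658093 kcal/m²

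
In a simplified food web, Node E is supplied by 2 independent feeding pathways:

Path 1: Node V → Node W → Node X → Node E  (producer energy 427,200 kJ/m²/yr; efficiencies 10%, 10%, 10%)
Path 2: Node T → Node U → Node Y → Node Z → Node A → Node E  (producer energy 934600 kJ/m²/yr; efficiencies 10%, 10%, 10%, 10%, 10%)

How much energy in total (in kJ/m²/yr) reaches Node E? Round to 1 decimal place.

436.5 kJ/m²/yr

Path 1: 427200 × 0.1 × 0.1 × 0.1 = 427.2 kJ/m²/yr
Path 2: 934600 × 0.1 × 0.1 × 0.1 × 0.1 × 0.1 = 9.346 kJ/m²/yr
Total at Node E: 427.2 + 9.346 = 436.546 kJ/m²/yr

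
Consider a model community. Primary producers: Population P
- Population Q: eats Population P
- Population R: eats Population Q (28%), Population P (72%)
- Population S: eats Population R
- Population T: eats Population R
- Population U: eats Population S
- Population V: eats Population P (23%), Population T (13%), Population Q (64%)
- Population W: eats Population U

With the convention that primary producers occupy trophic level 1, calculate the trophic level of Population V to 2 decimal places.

Population Q: 1 + 1 = 2
Population R: 1 + (0.28×2 + 0.72×1) = 2.28
Population S: 1 + 2.28 = 3.28
Population T: 1 + 2.28 = 3.28
Population U: 1 + 3.28 = 4.28
Population V: 1 + (0.23×1 + 0.13×3.28 + 0.64×2) = 2.9364
Population W: 1 + 4.28 = 5.28

2.94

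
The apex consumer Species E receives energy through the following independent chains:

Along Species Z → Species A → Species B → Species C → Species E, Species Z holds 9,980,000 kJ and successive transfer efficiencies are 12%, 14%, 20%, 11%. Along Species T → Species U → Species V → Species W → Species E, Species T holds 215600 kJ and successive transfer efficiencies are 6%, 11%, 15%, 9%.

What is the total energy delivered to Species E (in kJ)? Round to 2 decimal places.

Via Species Z: 9980000 × 0.12 × 0.14 × 0.2 × 0.11 = 3688.608 kJ
Via Species T: 215600 × 0.06 × 0.11 × 0.15 × 0.09 = 19.20996 kJ
Total at Species E: 3688.608 + 19.20996 = 3707.81796 kJ

3707.82 kJ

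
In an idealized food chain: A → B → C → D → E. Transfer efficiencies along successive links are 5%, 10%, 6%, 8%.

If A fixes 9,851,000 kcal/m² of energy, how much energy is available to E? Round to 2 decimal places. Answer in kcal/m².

B: 9851000 × 0.05 = 492550 kcal/m²
C: 492550 × 0.1 = 49255 kcal/m²
D: 49255 × 0.06 = 2955.3 kcal/m²
E: 2955.3 × 0.08 = 236.424 kcal/m²

236.42 kcal/m²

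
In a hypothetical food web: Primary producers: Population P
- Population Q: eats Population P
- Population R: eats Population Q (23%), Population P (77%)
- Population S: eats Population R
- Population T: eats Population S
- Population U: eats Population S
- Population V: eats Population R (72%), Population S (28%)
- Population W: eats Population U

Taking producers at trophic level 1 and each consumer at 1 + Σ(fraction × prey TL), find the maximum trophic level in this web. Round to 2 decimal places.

Population Q: 1 + 1 = 2
Population R: 1 + (0.23×2 + 0.77×1) = 2.23
Population S: 1 + 2.23 = 3.23
Population T: 1 + 3.23 = 4.23
Population U: 1 + 3.23 = 4.23
Population V: 1 + (0.72×2.23 + 0.28×3.23) = 3.51
Population W: 1 + 4.23 = 5.23

5.23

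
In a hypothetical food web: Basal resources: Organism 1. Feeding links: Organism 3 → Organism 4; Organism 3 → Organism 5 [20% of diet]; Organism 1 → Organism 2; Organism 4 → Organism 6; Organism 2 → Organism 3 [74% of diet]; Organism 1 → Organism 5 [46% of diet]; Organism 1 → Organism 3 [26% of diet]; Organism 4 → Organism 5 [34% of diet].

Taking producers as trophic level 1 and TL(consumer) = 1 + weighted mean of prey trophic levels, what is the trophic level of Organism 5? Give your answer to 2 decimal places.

Organism 2: 1 + 1 = 2
Organism 3: 1 + (0.74×2 + 0.26×1) = 2.74
Organism 4: 1 + 2.74 = 3.74
Organism 5: 1 + (0.2×2.74 + 0.34×3.74 + 0.46×1) = 3.2796
Organism 6: 1 + 3.74 = 4.74

3.28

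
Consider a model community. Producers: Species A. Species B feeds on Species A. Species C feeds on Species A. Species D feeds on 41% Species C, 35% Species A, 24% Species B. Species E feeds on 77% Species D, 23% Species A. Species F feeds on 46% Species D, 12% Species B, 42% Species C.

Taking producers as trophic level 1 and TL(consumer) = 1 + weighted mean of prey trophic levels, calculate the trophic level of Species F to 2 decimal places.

Species B: 1 + 1 = 2
Species C: 1 + 1 = 2
Species D: 1 + (0.41×2 + 0.35×1 + 0.24×2) = 2.65
Species E: 1 + (0.77×2.65 + 0.23×1) = 3.2705
Species F: 1 + (0.46×2.65 + 0.12×2 + 0.42×2) = 3.299

3.30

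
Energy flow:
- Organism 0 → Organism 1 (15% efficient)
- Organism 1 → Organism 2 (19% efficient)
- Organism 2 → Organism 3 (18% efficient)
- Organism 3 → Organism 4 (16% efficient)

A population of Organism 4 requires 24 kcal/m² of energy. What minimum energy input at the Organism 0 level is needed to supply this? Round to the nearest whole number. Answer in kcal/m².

29240 kcal/m²

Cumulative transfer efficiency: 0.15 × 0.19 × 0.18 × 0.16 = 0.0008208
Organism 0 energy = 24 / 0.0008208 = 29240 kcal/m²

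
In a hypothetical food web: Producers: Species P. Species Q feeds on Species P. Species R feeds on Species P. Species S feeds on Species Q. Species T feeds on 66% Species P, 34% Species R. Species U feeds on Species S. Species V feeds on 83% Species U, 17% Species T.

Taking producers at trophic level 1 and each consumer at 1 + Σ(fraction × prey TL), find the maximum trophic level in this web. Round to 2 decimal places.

Species Q: 1 + 1 = 2
Species R: 1 + 1 = 2
Species S: 1 + 2 = 3
Species T: 1 + (0.66×1 + 0.34×2) = 2.34
Species U: 1 + 3 = 4
Species V: 1 + (0.83×4 + 0.17×2.34) = 4.7178

4.72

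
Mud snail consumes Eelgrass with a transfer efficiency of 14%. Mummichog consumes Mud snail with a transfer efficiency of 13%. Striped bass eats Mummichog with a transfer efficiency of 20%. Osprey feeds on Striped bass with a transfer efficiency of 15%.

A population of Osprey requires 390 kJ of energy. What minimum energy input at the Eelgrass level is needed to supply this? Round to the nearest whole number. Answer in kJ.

Cumulative transfer efficiency: 0.14 × 0.13 × 0.2 × 0.15 = 0.000546
Eelgrass energy = 390 / 0.000546 = 714286 kJ

714286 kJ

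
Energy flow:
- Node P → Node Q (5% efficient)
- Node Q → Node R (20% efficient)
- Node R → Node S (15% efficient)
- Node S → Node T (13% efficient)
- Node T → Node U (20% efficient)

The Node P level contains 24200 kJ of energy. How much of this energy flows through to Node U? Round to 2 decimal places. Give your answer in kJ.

Node Q: 24200 × 0.05 = 1210 kJ
Node R: 1210 × 0.2 = 242 kJ
Node S: 242 × 0.15 = 36.3 kJ
Node T: 36.3 × 0.13 = 4.719 kJ
Node U: 4.719 × 0.2 = 0.9438 kJ

0.94 kJ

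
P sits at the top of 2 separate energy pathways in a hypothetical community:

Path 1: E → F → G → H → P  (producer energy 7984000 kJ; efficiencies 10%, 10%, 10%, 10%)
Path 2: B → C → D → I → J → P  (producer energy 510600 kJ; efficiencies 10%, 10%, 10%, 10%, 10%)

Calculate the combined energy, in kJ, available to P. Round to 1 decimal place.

Path 1: 7984000 × 0.1 × 0.1 × 0.1 × 0.1 = 798.4 kJ
Path 2: 510600 × 0.1 × 0.1 × 0.1 × 0.1 × 0.1 = 5.106 kJ
Total at P: 798.4 + 5.106 = 803.506 kJ

803.5 kJ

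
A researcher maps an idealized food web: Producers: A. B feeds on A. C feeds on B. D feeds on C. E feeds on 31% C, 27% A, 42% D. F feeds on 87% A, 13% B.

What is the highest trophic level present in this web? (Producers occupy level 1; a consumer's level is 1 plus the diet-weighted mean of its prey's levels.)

4

B: 1 + 1 = 2
C: 1 + 2 = 3
D: 1 + 3 = 4
E: 1 + (0.31×3 + 0.27×1 + 0.42×4) = 3.88
F: 1 + (0.87×1 + 0.13×2) = 2.13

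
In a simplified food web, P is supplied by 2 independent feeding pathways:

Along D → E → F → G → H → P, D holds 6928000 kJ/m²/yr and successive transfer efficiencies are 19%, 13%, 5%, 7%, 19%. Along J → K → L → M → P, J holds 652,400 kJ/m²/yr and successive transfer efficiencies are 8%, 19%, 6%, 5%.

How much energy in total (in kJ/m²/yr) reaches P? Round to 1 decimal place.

143.5 kJ/m²/yr

Via D: 6928000 × 0.19 × 0.13 × 0.05 × 0.07 × 0.19 = 113.795864 kJ/m²/yr
Via J: 652400 × 0.08 × 0.19 × 0.06 × 0.05 = 29.74944 kJ/m²/yr
Total at P: 113.795864 + 29.74944 = 143.545304 kJ/m²/yr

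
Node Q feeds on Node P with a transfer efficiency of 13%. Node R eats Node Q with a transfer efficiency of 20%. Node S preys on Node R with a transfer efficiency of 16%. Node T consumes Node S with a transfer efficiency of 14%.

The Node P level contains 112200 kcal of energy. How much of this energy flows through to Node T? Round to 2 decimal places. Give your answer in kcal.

Node Q: 112200 × 0.13 = 14586 kcal
Node R: 14586 × 0.2 = 2917.2 kcal
Node S: 2917.2 × 0.16 = 466.752 kcal
Node T: 466.752 × 0.14 = 65.34528 kcal

65.35 kcal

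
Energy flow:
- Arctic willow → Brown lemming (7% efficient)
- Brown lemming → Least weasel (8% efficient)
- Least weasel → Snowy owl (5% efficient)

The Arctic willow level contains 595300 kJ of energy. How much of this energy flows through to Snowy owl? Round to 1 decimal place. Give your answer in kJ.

166.7 kJ

Brown lemming: 595300 × 0.07 = 41671 kJ
Least weasel: 41671 × 0.08 = 3333.68 kJ
Snowy owl: 3333.68 × 0.05 = 166.684 kJ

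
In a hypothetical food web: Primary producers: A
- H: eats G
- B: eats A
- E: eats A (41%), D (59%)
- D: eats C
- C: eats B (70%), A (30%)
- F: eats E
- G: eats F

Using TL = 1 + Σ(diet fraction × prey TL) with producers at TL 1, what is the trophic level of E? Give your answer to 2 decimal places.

B: 1 + 1 = 2
C: 1 + (0.7×2 + 0.3×1) = 2.7
D: 1 + 2.7 = 3.7
E: 1 + (0.41×1 + 0.59×3.7) = 3.593
F: 1 + 3.593 = 4.593
G: 1 + 4.593 = 5.593
H: 1 + 5.593 = 6.593

3.59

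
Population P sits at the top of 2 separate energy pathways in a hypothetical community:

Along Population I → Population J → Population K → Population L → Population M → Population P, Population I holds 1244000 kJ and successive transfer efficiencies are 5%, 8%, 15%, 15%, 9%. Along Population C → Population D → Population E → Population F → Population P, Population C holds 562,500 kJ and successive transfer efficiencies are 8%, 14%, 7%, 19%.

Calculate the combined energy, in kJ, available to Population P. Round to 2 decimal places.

Via Population I: 1244000 × 0.05 × 0.08 × 0.15 × 0.15 × 0.09 = 10.0764 kJ
Via Population C: 562500 × 0.08 × 0.14 × 0.07 × 0.19 = 83.79 kJ
Total at Population P: 10.0764 + 83.79 = 93.8664 kJ

93.87 kJ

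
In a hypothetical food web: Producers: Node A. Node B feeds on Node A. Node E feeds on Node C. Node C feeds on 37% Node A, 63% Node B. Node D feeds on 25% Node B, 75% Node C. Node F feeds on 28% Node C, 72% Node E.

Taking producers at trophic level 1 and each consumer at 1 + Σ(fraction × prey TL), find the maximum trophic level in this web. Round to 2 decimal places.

4.35

Node B: 1 + 1 = 2
Node C: 1 + (0.37×1 + 0.63×2) = 2.63
Node D: 1 + (0.25×2 + 0.75×2.63) = 3.4725
Node E: 1 + 2.63 = 3.63
Node F: 1 + (0.28×2.63 + 0.72×3.63) = 4.35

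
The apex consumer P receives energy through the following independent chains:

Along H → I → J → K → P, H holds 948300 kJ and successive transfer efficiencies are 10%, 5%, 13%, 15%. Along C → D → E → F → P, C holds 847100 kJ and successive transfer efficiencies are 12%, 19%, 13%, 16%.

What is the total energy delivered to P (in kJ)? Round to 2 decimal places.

Via H: 948300 × 0.1 × 0.05 × 0.13 × 0.15 = 92.45925 kJ
Via C: 847100 × 0.12 × 0.19 × 0.13 × 0.16 = 401.728704 kJ
Total at P: 92.45925 + 401.728704 = 494.187954 kJ

494.19 kJ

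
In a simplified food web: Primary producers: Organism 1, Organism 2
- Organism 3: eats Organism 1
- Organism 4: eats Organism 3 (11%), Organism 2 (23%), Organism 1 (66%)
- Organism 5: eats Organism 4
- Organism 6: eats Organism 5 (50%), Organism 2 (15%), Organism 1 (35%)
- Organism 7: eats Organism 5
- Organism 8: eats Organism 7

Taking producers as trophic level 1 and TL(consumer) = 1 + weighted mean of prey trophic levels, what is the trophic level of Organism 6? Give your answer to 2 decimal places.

Organism 3: 1 + 1 = 2
Organism 4: 1 + (0.11×2 + 0.23×1 + 0.66×1) = 2.11
Organism 5: 1 + 2.11 = 3.11
Organism 6: 1 + (0.5×3.11 + 0.15×1 + 0.35×1) = 3.055
Organism 7: 1 + 3.11 = 4.11
Organism 8: 1 + 4.11 = 5.11

3.06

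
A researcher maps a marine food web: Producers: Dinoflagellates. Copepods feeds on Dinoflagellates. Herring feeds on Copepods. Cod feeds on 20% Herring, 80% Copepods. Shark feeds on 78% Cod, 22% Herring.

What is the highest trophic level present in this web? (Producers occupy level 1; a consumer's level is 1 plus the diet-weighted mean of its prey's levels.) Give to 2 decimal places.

4.16

Copepods: 1 + 1 = 2
Herring: 1 + 2 = 3
Cod: 1 + (0.2×3 + 0.8×2) = 3.2
Shark: 1 + (0.78×3.2 + 0.22×3) = 4.156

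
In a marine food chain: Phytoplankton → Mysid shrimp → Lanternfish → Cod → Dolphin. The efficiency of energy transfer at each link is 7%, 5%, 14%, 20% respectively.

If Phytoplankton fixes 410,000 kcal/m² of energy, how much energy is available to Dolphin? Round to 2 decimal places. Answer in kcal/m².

40.18 kcal/m²

Mysid shrimp: 410000 × 0.07 = 28700 kcal/m²
Lanternfish: 28700 × 0.05 = 1435 kcal/m²
Cod: 1435 × 0.14 = 200.9 kcal/m²
Dolphin: 200.9 × 0.2 = 40.18 kcal/m²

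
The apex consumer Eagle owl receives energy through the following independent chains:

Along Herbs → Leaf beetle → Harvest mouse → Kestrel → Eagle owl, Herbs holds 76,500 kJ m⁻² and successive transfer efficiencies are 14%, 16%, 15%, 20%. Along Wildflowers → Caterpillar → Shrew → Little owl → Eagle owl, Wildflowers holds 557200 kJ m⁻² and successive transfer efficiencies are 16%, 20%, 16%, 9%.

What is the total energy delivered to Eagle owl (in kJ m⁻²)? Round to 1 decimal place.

Via Herbs: 76500 × 0.14 × 0.16 × 0.15 × 0.2 = 51.408 kJ m⁻²
Via Wildflowers: 557200 × 0.16 × 0.2 × 0.16 × 0.09 = 256.75776 kJ m⁻²
Total at Eagle owl: 51.408 + 256.75776 = 308.16576 kJ m⁻²

308.2 kJ m⁻²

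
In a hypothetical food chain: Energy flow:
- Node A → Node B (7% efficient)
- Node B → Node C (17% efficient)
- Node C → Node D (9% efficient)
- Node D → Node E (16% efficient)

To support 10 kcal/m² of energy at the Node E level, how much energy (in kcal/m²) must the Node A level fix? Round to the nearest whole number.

58357 kcal/m²

Cumulative transfer efficiency: 0.07 × 0.17 × 0.09 × 0.16 = 0.00017136
Node A energy = 10 / 0.00017136 = 58357 kcal/m²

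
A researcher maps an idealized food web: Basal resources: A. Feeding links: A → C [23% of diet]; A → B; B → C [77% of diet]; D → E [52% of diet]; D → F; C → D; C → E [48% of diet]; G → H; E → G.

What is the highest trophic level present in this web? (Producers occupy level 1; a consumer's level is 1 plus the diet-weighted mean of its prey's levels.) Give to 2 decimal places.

6.29

B: 1 + 1 = 2
C: 1 + (0.77×2 + 0.23×1) = 2.77
D: 1 + 2.77 = 3.77
E: 1 + (0.48×2.77 + 0.52×3.77) = 4.29
F: 1 + 3.77 = 4.77
G: 1 + 4.29 = 5.29
H: 1 + 5.29 = 6.29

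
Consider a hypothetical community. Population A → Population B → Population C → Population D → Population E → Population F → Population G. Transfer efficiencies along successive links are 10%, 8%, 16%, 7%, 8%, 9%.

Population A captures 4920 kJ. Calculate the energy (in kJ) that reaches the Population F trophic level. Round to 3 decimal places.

0.035 kJ

Population B: 4920 × 0.1 = 492 kJ
Population C: 492 × 0.08 = 39.36 kJ
Population D: 39.36 × 0.16 = 6.2976 kJ
Population E: 6.2976 × 0.07 = 0.440832 kJ
Population F: 0.440832 × 0.08 = 0.03526656 kJ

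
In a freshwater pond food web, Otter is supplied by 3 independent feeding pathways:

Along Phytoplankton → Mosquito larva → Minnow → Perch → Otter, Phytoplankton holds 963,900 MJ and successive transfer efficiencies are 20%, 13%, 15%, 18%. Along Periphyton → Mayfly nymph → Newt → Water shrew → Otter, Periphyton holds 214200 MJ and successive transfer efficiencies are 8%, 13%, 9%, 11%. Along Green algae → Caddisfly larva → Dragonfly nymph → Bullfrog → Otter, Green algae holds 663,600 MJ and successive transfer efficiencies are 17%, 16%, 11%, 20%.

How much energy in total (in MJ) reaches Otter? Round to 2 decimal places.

Via Phytoplankton: 963900 × 0.2 × 0.13 × 0.15 × 0.18 = 676.6578 MJ
Via Periphyton: 214200 × 0.08 × 0.13 × 0.09 × 0.11 = 22.054032 MJ
Via Green algae: 663600 × 0.17 × 0.16 × 0.11 × 0.2 = 397.09824 MJ
Total at Otter: 676.6578 + 22.054032 + 397.09824 = 1095.810072 MJ

1095.81 MJ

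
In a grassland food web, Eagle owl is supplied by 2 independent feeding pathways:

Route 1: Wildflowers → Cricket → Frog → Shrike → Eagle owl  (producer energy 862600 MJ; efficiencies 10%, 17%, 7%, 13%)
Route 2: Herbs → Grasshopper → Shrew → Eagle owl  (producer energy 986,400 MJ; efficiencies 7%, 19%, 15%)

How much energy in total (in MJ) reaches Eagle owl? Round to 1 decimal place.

Route 1: 862600 × 0.1 × 0.17 × 0.07 × 0.13 = 133.44422 MJ
Route 2: 986400 × 0.07 × 0.19 × 0.15 = 1967.868 MJ
Total at Eagle owl: 133.44422 + 1967.868 = 2101.31222 MJ

2101.3 MJ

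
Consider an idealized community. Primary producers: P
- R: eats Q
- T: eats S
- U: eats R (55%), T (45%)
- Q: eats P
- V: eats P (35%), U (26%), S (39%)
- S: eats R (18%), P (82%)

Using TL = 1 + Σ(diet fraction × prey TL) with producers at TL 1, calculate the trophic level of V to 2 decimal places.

3.35

Q: 1 + 1 = 2
R: 1 + 2 = 3
S: 1 + (0.18×3 + 0.82×1) = 2.36
T: 1 + 2.36 = 3.36
U: 1 + (0.55×3 + 0.45×3.36) = 4.162
V: 1 + (0.35×1 + 0.26×4.162 + 0.39×2.36) = 3.35252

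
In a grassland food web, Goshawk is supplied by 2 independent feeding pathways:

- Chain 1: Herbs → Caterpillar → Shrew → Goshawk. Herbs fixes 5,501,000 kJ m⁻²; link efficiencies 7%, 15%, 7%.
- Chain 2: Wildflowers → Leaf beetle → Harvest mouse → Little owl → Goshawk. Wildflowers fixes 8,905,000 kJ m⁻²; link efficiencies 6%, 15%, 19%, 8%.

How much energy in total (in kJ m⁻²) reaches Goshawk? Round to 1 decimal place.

5261.4 kJ m⁻²

Chain 1: 5501000 × 0.07 × 0.15 × 0.07 = 4043.235 kJ m⁻²
Chain 2: 8905000 × 0.06 × 0.15 × 0.19 × 0.08 = 1218.204 kJ m⁻²
Total at Goshawk: 4043.235 + 1218.204 = 5261.439 kJ m⁻²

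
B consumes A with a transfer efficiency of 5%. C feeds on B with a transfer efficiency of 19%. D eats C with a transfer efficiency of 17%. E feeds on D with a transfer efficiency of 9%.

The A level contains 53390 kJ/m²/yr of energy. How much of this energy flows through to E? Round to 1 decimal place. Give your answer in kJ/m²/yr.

B: 53390 × 0.05 = 2669.5 kJ/m²/yr
C: 2669.5 × 0.19 = 507.205 kJ/m²/yr
D: 507.205 × 0.17 = 86.22485 kJ/m²/yr
E: 86.22485 × 0.09 = 7.7602365 kJ/m²/yr

7.8 kJ/m²/yr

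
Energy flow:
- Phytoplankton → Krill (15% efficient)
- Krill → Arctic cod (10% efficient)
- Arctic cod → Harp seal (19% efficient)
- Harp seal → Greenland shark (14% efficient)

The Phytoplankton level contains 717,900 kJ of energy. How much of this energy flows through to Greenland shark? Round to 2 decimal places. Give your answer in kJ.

Krill: 717900 × 0.15 = 107685 kJ
Arctic cod: 107685 × 0.1 = 10768.5 kJ
Harp seal: 10768.5 × 0.19 = 2046.015 kJ
Greenland shark: 2046.015 × 0.14 = 286.4421 kJ

286.44 kJ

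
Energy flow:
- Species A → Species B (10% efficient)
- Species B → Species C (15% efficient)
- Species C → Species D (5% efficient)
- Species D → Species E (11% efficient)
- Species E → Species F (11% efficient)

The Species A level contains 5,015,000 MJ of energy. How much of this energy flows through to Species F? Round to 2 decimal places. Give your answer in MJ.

Species B: 5015000 × 0.1 = 501500 MJ
Species C: 501500 × 0.15 = 75225 MJ
Species D: 75225 × 0.05 = 3761.25 MJ
Species E: 3761.25 × 0.11 = 413.7375 MJ
Species F: 413.7375 × 0.11 = 45.511125 MJ

45.51 MJ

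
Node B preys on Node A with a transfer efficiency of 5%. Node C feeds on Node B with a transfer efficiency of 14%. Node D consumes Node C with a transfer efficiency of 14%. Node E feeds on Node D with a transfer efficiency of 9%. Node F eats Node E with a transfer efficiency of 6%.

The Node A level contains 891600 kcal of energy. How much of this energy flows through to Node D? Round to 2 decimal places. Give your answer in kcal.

Node B: 891600 × 0.05 = 44580 kcal
Node C: 44580 × 0.14 = 6241.2 kcal
Node D: 6241.2 × 0.14 = 873.768 kcal

873.77 kcal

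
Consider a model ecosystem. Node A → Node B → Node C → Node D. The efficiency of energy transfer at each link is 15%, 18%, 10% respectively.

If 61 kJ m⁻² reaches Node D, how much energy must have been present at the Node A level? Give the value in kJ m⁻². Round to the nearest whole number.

Cumulative transfer efficiency: 0.15 × 0.18 × 0.1 = 0.0027
Node A energy = 61 / 0.0027 = 22593 kJ m⁻²

22593 kJ m⁻²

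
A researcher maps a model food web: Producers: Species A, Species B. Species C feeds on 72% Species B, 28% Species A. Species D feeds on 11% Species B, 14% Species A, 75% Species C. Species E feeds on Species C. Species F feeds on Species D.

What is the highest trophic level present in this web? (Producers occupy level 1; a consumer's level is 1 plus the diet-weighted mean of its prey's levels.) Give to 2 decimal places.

Species C: 1 + (0.72×1 + 0.28×1) = 2
Species D: 1 + (0.11×1 + 0.14×1 + 0.75×2) = 2.75
Species E: 1 + 2 = 3
Species F: 1 + 2.75 = 3.75

3.75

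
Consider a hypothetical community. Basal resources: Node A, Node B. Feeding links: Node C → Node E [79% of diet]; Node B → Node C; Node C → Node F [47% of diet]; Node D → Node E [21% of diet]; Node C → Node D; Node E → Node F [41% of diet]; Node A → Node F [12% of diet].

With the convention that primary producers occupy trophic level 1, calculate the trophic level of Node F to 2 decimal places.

Node C: 1 + 1 = 2
Node D: 1 + 2 = 3
Node E: 1 + (0.21×3 + 0.79×2) = 3.21
Node F: 1 + (0.41×3.21 + 0.12×1 + 0.47×2) = 3.3761

3.38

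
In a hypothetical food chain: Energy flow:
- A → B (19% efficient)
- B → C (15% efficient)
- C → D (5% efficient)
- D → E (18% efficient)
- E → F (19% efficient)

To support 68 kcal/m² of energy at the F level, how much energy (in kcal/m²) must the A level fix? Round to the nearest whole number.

1395301 kcal/m²

Cumulative transfer efficiency: 0.19 × 0.15 × 0.05 × 0.18 × 0.19 = 0.000048735
A energy = 68 / 0.000048735 = 1395301 kcal/m²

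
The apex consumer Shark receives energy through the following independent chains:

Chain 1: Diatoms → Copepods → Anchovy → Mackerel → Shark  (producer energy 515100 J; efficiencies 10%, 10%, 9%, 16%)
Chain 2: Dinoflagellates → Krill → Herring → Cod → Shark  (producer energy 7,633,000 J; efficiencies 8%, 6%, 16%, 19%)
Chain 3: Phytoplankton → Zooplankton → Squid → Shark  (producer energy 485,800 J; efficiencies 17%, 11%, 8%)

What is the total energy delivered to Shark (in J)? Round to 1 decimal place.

1914.7 J

Chain 1: 515100 × 0.1 × 0.1 × 0.09 × 0.16 = 74.1744 J
Chain 2: 7633000 × 0.08 × 0.06 × 0.16 × 0.19 = 1113.80736 J
Chain 3: 485800 × 0.17 × 0.11 × 0.08 = 726.7568 J
Total at Shark: 74.1744 + 1113.80736 + 726.7568 = 1914.73856 J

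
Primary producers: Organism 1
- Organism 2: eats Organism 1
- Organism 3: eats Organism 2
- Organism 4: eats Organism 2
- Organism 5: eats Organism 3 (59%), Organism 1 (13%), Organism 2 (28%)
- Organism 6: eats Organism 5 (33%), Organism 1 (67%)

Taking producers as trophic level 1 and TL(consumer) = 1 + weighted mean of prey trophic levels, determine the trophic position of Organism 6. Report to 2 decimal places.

2.81

Organism 2: 1 + 1 = 2
Organism 3: 1 + 2 = 3
Organism 4: 1 + 2 = 3
Organism 5: 1 + (0.59×3 + 0.13×1 + 0.28×2) = 3.46
Organism 6: 1 + (0.33×3.46 + 0.67×1) = 2.8118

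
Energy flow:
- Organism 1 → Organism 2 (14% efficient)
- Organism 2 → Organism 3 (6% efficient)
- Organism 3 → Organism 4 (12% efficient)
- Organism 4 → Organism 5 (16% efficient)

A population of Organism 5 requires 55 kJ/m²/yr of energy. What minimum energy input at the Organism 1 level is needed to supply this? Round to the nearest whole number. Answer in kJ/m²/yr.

341022 kJ/m²/yr

Cumulative transfer efficiency: 0.14 × 0.06 × 0.12 × 0.16 = 0.00016128
Organism 1 energy = 55 / 0.00016128 = 341022 kJ/m²/yr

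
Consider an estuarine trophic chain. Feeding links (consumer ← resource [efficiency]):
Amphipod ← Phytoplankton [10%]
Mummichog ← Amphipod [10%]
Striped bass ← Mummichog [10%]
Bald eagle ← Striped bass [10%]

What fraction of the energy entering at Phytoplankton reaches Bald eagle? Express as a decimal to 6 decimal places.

0.000100

Product of link efficiencies: 0.1 × 0.1 × 0.1 × 0.1 = 0.0001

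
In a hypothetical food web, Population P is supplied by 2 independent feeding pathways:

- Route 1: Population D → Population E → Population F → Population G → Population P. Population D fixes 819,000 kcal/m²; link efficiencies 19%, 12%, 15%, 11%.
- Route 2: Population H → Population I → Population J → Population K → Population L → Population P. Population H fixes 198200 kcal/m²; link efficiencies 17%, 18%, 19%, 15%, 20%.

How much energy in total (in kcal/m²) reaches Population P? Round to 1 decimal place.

342.7 kcal/m²

Route 1: 819000 × 0.19 × 0.12 × 0.15 × 0.11 = 308.1078 kcal/m²
Route 2: 198200 × 0.17 × 0.18 × 0.19 × 0.15 × 0.2 = 34.570044 kcal/m²
Total at Population P: 308.1078 + 34.570044 = 342.677844 kcal/m²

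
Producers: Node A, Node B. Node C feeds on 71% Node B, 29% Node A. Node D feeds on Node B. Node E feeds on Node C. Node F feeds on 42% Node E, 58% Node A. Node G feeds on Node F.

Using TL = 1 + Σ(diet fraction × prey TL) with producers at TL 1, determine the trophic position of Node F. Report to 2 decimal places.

Node C: 1 + (0.71×1 + 0.29×1) = 2
Node D: 1 + 1 = 2
Node E: 1 + 2 = 3
Node F: 1 + (0.42×3 + 0.58×1) = 2.84
Node G: 1 + 2.84 = 3.84

2.84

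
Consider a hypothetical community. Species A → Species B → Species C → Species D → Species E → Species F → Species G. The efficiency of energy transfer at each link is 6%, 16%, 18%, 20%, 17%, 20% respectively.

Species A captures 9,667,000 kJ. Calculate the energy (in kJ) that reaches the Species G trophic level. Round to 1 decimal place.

Species B: 9667000 × 0.06 = 580020 kJ
Species C: 580020 × 0.16 = 92803.2 kJ
Species D: 92803.2 × 0.18 = 16704.576 kJ
Species E: 16704.576 × 0.2 = 3340.9152 kJ
Species F: 3340.9152 × 0.17 = 567.955584 kJ
Species G: 567.955584 × 0.2 = 113.5911168 kJ

113.6 kJ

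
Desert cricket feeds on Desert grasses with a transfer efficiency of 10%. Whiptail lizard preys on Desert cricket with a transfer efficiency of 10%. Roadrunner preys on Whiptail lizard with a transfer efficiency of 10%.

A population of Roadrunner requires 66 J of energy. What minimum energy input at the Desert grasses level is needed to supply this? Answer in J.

Cumulative transfer efficiency: 0.1 × 0.1 × 0.1 = 0.001
Desert grasses energy = 66 / 0.001 = 66000 J

66000 J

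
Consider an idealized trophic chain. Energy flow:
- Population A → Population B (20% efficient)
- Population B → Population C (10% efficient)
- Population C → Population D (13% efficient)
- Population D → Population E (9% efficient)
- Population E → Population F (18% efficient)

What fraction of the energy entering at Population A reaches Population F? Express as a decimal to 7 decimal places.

Product of link efficiencies: 0.2 × 0.1 × 0.13 × 0.09 × 0.18 = 0.00004212

0.0000421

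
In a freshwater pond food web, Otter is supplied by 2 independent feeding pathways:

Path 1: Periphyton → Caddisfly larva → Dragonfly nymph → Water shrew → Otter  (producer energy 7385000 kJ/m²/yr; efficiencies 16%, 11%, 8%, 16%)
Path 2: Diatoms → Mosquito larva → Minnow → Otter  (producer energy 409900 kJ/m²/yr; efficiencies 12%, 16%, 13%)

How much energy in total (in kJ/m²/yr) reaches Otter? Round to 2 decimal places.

2686.80 kJ/m²/yr

Path 1: 7385000 × 0.16 × 0.11 × 0.08 × 0.16 = 1663.6928 kJ/m²/yr
Path 2: 409900 × 0.12 × 0.16 × 0.13 = 1023.1104 kJ/m²/yr
Total at Otter: 1663.6928 + 1023.1104 = 2686.8032 kJ/m²/yr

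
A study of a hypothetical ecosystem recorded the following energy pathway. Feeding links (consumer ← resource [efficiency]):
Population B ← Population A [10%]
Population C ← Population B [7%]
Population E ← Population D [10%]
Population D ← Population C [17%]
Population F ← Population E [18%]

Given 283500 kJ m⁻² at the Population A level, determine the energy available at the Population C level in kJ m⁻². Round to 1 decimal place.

Population B: 283500 × 0.1 = 28350 kJ m⁻²
Population C: 28350 × 0.07 = 1984.5 kJ m⁻²

1984.5 kJ m⁻²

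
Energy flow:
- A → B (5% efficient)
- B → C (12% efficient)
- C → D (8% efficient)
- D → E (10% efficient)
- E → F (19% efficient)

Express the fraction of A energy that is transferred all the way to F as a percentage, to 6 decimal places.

0.000912%

Product of link efficiencies: 0.05 × 0.12 × 0.08 × 0.1 × 0.19 = 0.00000912
As a percentage: 0.00000912 × 100 = 0.000912%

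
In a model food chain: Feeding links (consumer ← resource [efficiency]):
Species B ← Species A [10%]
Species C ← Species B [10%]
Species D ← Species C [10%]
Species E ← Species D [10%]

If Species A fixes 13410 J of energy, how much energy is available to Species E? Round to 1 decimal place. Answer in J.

1.3 J

Species B: 13410 × 0.1 = 1341 J
Species C: 1341 × 0.1 = 134.1 J
Species D: 134.1 × 0.1 = 13.41 J
Species E: 13.41 × 0.1 = 1.341 J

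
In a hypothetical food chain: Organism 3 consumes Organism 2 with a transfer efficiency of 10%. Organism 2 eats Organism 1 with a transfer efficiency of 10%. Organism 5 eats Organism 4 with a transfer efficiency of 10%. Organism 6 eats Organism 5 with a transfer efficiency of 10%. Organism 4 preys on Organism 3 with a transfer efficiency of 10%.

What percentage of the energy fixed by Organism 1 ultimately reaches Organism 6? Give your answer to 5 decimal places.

0.00100%

Product of link efficiencies: 0.1 × 0.1 × 0.1 × 0.1 × 0.1 = 0.00001
As a percentage: 0.00001 × 100 = 0.00100%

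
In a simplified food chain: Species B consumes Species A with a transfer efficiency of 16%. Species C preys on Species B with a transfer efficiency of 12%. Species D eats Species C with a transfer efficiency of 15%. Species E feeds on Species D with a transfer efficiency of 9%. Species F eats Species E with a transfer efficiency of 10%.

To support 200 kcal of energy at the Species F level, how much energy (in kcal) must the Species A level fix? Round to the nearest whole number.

Cumulative transfer efficiency: 0.16 × 0.12 × 0.15 × 0.09 × 0.1 = 0.00002592
Species A energy = 200 / 0.00002592 = 7716049 kcal

7716049 kcal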